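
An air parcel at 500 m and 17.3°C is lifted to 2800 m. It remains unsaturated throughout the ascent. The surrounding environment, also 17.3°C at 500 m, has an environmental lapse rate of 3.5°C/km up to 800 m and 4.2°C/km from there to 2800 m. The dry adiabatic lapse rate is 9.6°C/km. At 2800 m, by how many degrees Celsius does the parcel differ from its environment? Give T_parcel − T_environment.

-12.63°C (parcel cooler than environment)

Parcel:
  Dry to 2800 m: -9.6 × 2.3 km = -22.08°C, so T = -4.78°C.
Environment:
  Environment, lower layer to 800 m: -3.5 × 0.3 km = -1.05°C, so T = 16.25°C.
  Environment, upper layer to 2800 m: -4.2 × 2 km = -8.4°C, so T = 7.85°C.
T_parcel − T_env = -4.78 − 7.85 = -12.63°C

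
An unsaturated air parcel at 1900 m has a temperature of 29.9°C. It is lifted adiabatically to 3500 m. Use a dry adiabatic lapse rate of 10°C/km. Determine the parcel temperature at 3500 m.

13.9°C

From 1900 m to 3500 m (dry adiabatic): cools by 10 × 1.6 = 16°C, giving 13.9°C.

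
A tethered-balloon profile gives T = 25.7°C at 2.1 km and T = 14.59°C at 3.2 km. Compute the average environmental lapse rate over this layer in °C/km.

Γ = −ΔT/Δz = (25.7 − 14.59) / (3200 − 2100) m
  = 11.11°C / 1.1 km = 10.1°C/km

10.1°C/km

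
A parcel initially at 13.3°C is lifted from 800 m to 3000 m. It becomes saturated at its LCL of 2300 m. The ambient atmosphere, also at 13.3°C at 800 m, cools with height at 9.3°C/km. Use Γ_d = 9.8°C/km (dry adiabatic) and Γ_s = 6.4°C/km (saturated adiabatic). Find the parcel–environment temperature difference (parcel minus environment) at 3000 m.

+1.28°C (parcel warmer than environment)

Parcel:
  800 → 2300 m (dry, 9.8°C/km): ΔT = -9.8 × 1.5 = -14.7°C → T = -1.4°C
  2300 → 3000 m (saturated, 6.4°C/km): ΔT = -6.4 × 0.7 = -4.48°C → T = -5.88°C
Environment:
  800 → 3000 m (environment, 9.3°C/km): ΔT = -9.3 × 2.2 = -20.46°C → T = -7.16°C
T_parcel − T_env = -5.88 − (-7.16) = +1.28°C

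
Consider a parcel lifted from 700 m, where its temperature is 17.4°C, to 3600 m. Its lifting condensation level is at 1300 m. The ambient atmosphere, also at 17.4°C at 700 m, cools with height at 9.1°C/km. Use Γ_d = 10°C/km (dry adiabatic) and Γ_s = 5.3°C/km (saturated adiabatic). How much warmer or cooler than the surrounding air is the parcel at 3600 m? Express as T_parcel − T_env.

+8.2°C (parcel warmer than environment)

Parcel:
  700 → 1300 m (dry, 10°C/km): ΔT = -10 × 0.6 = -6°C → T = 11.4°C
  1300 → 3600 m (saturated, 5.3°C/km): ΔT = -5.3 × 2.3 = -12.19°C → T = -0.79°C
Environment:
  700 → 3600 m (environment, 9.1°C/km): ΔT = -9.1 × 2.9 = -26.39°C → T = -8.99°C
T_parcel − T_env = -0.79 − (-8.99) = +8.2°C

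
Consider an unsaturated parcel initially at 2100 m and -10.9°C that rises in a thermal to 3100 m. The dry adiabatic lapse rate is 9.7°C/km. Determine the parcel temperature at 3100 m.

-20.6°C

From 2100 m to 3100 m (dry adiabatic): cools by 9.7 × 1 = 9.7°C, giving -20.6°C.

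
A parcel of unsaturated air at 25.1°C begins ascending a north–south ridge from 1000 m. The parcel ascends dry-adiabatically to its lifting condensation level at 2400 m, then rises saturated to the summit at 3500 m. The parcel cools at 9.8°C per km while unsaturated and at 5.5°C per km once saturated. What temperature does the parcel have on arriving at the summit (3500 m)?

5.33°C

Dry to 2400 m: -9.8 × 1.4 km = -13.72°C, so T = 11.38°C.
Saturated to 3500 m: -5.5 × 1.1 km = -6.05°C, so T = 5.33°C.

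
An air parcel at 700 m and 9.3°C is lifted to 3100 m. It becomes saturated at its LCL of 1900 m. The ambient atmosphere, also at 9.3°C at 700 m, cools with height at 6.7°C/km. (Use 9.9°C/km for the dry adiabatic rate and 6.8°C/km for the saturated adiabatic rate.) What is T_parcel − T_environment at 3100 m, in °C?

-3.96°C (parcel cooler than environment)

Parcel:
  From 700 m to 1900 m (dry): cools by 9.9 × 1.2 = 11.88°C, giving -2.58°C.
  From 1900 m to 3100 m (saturated): cools by 6.8 × 1.2 = 8.16°C, giving -10.74°C.
Environment:
  From 700 m to 3100 m (environment): cools by 6.7 × 2.4 = 16.08°C, giving -6.78°C.
T_parcel − T_env = -10.74 − (-6.78) = -3.96°C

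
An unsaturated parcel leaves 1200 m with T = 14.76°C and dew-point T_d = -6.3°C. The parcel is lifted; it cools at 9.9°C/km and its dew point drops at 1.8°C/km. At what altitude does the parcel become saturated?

T and T_d converge at 9.9 − 1.8 = 8.1°C per km
Height above start = (14.76 − (-6.3)) / 8.1 = 2.6 km
LCL altitude = 1200 m + 2600 m = 3800 m

3800 m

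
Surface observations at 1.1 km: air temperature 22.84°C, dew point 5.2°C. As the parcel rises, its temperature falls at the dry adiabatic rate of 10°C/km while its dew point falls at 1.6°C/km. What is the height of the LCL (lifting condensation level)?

3.2 km

T and T_d converge at 10 − 1.6 = 8.4°C per km
Height above start = (22.84 − 5.2) / 8.4 = 2.1 km
LCL altitude = 1100 m + 2100 m = 3200 m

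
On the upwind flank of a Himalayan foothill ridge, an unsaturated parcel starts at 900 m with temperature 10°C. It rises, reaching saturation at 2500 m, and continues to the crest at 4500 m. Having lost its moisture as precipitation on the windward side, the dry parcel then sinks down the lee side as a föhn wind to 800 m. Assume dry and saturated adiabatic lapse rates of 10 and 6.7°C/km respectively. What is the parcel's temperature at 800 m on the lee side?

17.6°C

900 → 2500 m (dry, 10°C/km): ΔT = -10 × 1.6 = -16°C → T = -6°C
2500 → 4500 m (saturated, 6.7°C/km): ΔT = -6.7 × 2 = -13.4°C → T = -19.4°C
4500 → 800 m (dry descent, 10°C/km): ΔT = +10 × 3.7 = +37°C → T = 17.6°C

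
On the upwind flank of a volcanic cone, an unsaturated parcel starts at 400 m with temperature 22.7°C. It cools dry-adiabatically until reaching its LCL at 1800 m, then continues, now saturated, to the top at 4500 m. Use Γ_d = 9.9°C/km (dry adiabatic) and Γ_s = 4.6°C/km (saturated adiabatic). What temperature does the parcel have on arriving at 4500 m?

400 → 1800 m (dry, 9.9°C/km): ΔT = -9.9 × 1.4 = -13.86°C → T = 8.84°C
1800 → 4500 m (saturated, 4.6°C/km): ΔT = -4.6 × 2.7 = -12.42°C → T = -3.58°C

-3.58°C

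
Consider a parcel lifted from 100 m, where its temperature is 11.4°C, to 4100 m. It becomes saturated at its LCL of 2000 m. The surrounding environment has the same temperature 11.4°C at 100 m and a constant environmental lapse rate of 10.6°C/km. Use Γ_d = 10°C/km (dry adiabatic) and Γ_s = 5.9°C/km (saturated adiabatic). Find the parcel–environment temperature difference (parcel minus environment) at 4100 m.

Parcel:
  100–2000 m, dry: Δz = 1.9 km ⇒ ΔT = -19°C; T = -7.6°C
  2000–4100 m, saturated: Δz = 2.1 km ⇒ ΔT = -12.39°C; T = -19.99°C
Environment:
  100–4100 m, environment: Δz = 4 km ⇒ ΔT = -42.4°C; T = -31°C
T_parcel − T_env = -19.99 − (-31) = +11.01°C

+11.01°C (parcel warmer than environment)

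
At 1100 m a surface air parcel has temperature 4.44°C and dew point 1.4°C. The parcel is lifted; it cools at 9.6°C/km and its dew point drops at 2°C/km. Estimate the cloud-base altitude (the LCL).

T and T_d converge at 9.6 − 2 = 7.6°C per km
Height above start = (4.44 − 1.4) / 7.6 = 0.4 km
LCL altitude = 1100 m + 400 m = 1500 m

1500 m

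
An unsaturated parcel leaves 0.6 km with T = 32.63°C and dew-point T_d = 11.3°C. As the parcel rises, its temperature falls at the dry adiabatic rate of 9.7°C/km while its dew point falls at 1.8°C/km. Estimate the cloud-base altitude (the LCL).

3.3 km

T and T_d converge at 9.7 − 1.8 = 7.9°C per km
Height above start = (32.63 − 11.3) / 7.9 = 2.7 km
LCL altitude = 600 m + 2700 m = 3300 m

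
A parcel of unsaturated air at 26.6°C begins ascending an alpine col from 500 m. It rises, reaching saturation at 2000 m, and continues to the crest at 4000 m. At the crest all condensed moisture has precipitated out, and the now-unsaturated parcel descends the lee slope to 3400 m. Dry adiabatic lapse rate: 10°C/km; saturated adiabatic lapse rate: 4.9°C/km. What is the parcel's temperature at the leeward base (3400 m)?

7.8°C

Dry to 2000 m: -10 × 1.5 km = -15°C, so T = 11.6°C.
Saturated to 4000 m: -4.9 × 2 km = -9.8°C, so T = 1.8°C.
Dry descent to 3400 m: +10 × 0.6 km = +6°C, so T = 7.8°C.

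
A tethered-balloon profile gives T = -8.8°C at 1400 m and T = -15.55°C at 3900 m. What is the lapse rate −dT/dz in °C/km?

Γ = −ΔT/Δz = (-8.8 − (-15.55)) / (3900 − 1400) m
  = 6.75°C / 2.5 km = 2.7°C/km

2.7°C/km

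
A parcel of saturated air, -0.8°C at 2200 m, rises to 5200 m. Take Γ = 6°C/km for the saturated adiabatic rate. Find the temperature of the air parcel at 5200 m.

-18.8°C

Saturated adiabatic to 5200 m: -6 × 3 km = -18°C, so T = -18.8°C.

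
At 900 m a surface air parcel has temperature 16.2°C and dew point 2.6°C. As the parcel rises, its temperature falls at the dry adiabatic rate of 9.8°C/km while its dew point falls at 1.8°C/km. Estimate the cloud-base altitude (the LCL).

T and T_d converge at 9.8 − 1.8 = 8°C per km
Height above start = (16.2 − 2.6) / 8 = 1.7 km
LCL altitude = 900 m + 1700 m = 2600 m

2600 m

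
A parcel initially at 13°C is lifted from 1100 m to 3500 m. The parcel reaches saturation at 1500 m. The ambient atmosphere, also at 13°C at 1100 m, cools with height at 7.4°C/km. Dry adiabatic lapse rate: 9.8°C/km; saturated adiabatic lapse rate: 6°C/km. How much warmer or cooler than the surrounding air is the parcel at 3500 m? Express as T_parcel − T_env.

+1.84°C (parcel warmer than environment)

Parcel:
  1100 → 1500 m (dry, 9.8°C/km): ΔT = -9.8 × 0.4 = -3.92°C → T = 9.08°C
  1500 → 3500 m (saturated, 6°C/km): ΔT = -6 × 2 = -12°C → T = -2.92°C
Environment:
  1100 → 3500 m (environment, 7.4°C/km): ΔT = -7.4 × 2.4 = -17.76°C → T = -4.76°C
T_parcel − T_env = -2.92 − (-4.76) = +1.84°C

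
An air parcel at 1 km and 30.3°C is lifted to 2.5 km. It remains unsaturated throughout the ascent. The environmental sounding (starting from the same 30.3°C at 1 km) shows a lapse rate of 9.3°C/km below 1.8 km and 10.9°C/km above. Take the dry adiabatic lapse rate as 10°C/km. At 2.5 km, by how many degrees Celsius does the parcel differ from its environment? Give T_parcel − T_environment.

+0.07°C (parcel warmer than environment)

Parcel:
  1000 → 2500 m (dry, 10°C/km): ΔT = -10 × 1.5 = -15°C → T = 15.3°C
Environment:
  1000 → 1800 m (environment, lower layer, 9.3°C/km): ΔT = -9.3 × 0.8 = -7.44°C → T = 22.86°C
  1800 → 2500 m (environment, upper layer, 10.9°C/km): ΔT = -10.9 × 0.7 = -7.63°C → T = 15.23°C
T_parcel − T_env = 15.3 − 15.23 = +0.07°C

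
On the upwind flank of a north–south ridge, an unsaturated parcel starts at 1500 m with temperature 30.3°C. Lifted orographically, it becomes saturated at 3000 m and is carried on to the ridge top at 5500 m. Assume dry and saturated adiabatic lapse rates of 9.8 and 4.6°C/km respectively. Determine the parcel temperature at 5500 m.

1500–3000 m, dry: Δz = 1.5 km ⇒ ΔT = -14.7°C; T = 15.6°C
3000–5500 m, saturated: Δz = 2.5 km ⇒ ΔT = -11.5°C; T = 4.1°C

4.1°C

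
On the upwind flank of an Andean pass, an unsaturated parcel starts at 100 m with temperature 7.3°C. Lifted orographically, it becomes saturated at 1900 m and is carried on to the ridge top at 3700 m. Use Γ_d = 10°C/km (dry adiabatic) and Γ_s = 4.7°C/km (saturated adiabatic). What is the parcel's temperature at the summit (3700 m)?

-19.16°C

Dry to 1900 m: -10 × 1.8 km = -18°C, so T = -10.7°C.
Saturated to 3700 m: -4.7 × 1.8 km = -8.46°C, so T = -19.16°C.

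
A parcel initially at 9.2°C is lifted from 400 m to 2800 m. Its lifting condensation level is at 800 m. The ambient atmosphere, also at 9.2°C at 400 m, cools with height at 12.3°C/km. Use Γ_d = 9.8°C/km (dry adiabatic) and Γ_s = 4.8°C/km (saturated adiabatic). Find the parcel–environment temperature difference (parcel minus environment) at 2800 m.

Parcel:
  Dry to 800 m: -9.8 × 0.4 km = -3.92°C, so T = 5.28°C.
  Saturated to 2800 m: -4.8 × 2 km = -9.6°C, so T = -4.32°C.
Environment:
  Environment to 2800 m: -12.3 × 2.4 km = -29.52°C, so T = -20.32°C.
T_parcel − T_env = -4.32 − (-20.32) = +16°C

+16°C (parcel warmer than environment)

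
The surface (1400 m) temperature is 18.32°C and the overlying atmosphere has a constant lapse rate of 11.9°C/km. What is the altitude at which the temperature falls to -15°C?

4200 m

Height above start = (18.32 − (-15)) / 11.9 = 2.8 km
Altitude = 1400 m + 2800 m = 4200 m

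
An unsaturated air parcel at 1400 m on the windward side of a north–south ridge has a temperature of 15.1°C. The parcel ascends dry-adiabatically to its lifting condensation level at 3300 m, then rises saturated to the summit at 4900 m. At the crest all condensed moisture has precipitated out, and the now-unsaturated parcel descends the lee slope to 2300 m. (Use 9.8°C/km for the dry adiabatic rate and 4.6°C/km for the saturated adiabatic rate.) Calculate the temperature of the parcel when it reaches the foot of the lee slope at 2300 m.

1400–3300 m, dry: Δz = 1.9 km ⇒ ΔT = -18.62°C; T = -3.52°C
3300–4900 m, saturated: Δz = 1.6 km ⇒ ΔT = -7.36°C; T = -10.88°C
4900–2300 m, dry descent: Δz = 2.6 km ⇒ ΔT = +25.48°C; T = 14.6°C

14.6°C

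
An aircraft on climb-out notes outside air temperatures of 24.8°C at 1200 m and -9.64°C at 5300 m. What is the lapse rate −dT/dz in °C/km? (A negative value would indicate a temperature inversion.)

8.4°C/km

Γ = −ΔT/Δz = (24.8 − (-9.64)) / (5300 − 1200) m
  = 34.44°C / 4.1 km = 8.4°C/km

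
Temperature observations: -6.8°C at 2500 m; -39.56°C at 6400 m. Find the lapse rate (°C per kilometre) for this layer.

8.4°C/km

Γ = −ΔT/Δz = (-6.8 − (-39.56)) / (6400 − 2500) m
  = 32.76°C / 3.9 km = 8.4°C/km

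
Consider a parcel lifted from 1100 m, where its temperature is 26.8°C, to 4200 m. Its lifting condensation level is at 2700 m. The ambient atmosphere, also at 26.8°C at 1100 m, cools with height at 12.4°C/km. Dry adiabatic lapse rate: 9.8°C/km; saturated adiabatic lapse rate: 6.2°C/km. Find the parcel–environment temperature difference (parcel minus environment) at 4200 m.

Parcel:
  Dry to 2700 m: -9.8 × 1.6 km = -15.68°C, so T = 11.12°C.
  Saturated to 4200 m: -6.2 × 1.5 km = -9.3°C, so T = 1.82°C.
Environment:
  Environment to 4200 m: -12.4 × 3.1 km = -38.44°C, so T = -11.64°C.
T_parcel − T_env = 1.82 − (-11.64) = +13.46°C

+13.46°C (parcel warmer than environment)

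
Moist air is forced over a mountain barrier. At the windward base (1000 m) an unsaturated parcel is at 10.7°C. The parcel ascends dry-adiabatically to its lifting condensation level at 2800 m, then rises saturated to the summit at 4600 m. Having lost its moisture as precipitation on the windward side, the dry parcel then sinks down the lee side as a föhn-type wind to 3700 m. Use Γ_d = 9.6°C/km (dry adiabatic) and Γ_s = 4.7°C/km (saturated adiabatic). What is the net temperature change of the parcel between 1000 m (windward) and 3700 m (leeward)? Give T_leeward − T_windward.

1000 → 2800 m (dry, 9.6°C/km): ΔT = -9.6 × 1.8 = -17.28°C → T = -6.58°C
2800 → 4600 m (saturated, 4.7°C/km): ΔT = -4.7 × 1.8 = -8.46°C → T = -15.04°C
4600 → 3700 m (dry descent, 9.6°C/km): ΔT = +9.6 × 0.9 = +8.64°C → T = -6.4°C
Net change vs windward start: -6.4 − 10.7 = -17.1°C

-17.1°C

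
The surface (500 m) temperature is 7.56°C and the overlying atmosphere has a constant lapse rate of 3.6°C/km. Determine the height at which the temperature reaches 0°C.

Height above start = (7.56 − 0) / 3.6 = 2.1 km
Altitude = 500 m + 2100 m = 2600 m

2600 m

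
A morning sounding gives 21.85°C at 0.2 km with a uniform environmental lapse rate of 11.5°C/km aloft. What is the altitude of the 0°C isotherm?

Height above start = (21.85 − 0) / 11.5 = 1.9 km
Altitude = 200 m + 1900 m = 2100 m

2.1 km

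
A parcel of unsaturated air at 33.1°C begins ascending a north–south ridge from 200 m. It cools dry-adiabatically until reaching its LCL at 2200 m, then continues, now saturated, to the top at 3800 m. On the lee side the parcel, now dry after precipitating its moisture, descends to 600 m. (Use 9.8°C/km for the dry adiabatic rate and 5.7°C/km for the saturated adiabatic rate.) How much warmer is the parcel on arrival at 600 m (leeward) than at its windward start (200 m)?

Dry to 2200 m: -9.8 × 2 km = -19.6°C, so T = 13.5°C.
Saturated to 3800 m: -5.7 × 1.6 km = -9.12°C, so T = 4.38°C.
Dry descent to 600 m: +9.8 × 3.2 km = +31.36°C, so T = 35.74°C.
Net change vs windward start: 35.74 − 33.1 = +2.64°C

+2.64°C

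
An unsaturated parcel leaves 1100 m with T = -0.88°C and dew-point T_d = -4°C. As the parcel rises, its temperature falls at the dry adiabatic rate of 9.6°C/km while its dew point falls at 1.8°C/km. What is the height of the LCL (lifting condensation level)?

1500 m

T and T_d converge at 9.6 − 1.8 = 7.8°C per km
Height above start = (-0.88 − (-4)) / 7.8 = 0.4 km
LCL altitude = 1100 m + 400 m = 1500 m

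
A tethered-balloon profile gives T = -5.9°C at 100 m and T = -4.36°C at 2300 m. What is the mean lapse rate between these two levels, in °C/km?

-0.7°C/km

Γ = −ΔT/Δz = (-5.9 − (-4.36)) / (2300 − 100) m
  = -1.54°C / 2.2 km = -0.7°C/km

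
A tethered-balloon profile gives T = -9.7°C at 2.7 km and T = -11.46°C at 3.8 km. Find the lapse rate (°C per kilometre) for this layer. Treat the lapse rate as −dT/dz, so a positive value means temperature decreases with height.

Γ = −ΔT/Δz = (-9.7 − (-11.46)) / (3800 − 2700) m
  = 1.76°C / 1.1 km = 1.6°C/km

1.6°C/km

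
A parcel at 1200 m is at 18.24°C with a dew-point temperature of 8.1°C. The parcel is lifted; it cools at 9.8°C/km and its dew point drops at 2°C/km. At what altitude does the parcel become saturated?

2500 m

T and T_d converge at 9.8 − 2 = 7.8°C per km
Height above start = (18.24 − 8.1) / 7.8 = 1.3 km
LCL altitude = 1200 m + 1300 m = 2500 m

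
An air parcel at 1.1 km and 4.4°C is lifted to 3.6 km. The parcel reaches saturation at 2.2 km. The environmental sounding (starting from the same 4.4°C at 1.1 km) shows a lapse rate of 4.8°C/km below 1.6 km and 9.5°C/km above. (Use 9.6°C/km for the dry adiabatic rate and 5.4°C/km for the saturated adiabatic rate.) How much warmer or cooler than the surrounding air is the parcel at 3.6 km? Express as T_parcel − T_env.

Parcel:
  Dry to 2200 m: -9.6 × 1.1 km = -10.56°C, so T = -6.16°C.
  Saturated to 3600 m: -5.4 × 1.4 km = -7.56°C, so T = -13.72°C.
Environment:
  Environment, lower layer to 1600 m: -4.8 × 0.5 km = -2.4°C, so T = 2°C.
  Environment, upper layer to 3600 m: -9.5 × 2 km = -19°C, so T = -17°C.
T_parcel − T_env = -13.72 − (-17) = +3.28°C

+3.28°C (parcel warmer than environment)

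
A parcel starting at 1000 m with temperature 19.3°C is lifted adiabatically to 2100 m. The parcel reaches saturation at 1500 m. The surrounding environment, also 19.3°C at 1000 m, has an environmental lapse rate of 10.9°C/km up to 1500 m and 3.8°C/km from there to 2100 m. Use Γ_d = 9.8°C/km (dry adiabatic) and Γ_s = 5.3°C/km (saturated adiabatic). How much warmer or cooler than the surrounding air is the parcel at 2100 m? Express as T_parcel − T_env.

-0.35°C (parcel cooler than environment)

Parcel:
  1000 → 1500 m (dry, 9.8°C/km): ΔT = -9.8 × 0.5 = -4.9°C → T = 14.4°C
  1500 → 2100 m (saturated, 5.3°C/km): ΔT = -5.3 × 0.6 = -3.18°C → T = 11.22°C
Environment:
  1000 → 1500 m (environment, lower layer, 10.9°C/km): ΔT = -10.9 × 0.5 = -5.45°C → T = 13.85°C
  1500 → 2100 m (environment, upper layer, 3.8°C/km): ΔT = -3.8 × 0.6 = -2.28°C → T = 11.57°C
T_parcel − T_env = 11.22 − 11.57 = -0.35°C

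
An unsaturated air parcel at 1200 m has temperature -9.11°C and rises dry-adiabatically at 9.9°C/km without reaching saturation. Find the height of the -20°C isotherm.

2300 m

Height above start = (-9.11 − (-20)) / 9.9 = 1.1 km
Altitude = 1200 m + 1100 m = 2300 m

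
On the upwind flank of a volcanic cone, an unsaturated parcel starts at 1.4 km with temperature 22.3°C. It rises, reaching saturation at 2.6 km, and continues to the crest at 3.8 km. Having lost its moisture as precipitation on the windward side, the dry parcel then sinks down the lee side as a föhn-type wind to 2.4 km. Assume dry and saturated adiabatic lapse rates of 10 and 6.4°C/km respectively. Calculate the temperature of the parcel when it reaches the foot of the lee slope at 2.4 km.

16.62°C

From 1400 m to 2600 m (dry): cools by 10 × 1.2 = 12°C, giving 10.3°C.
From 2600 m to 3800 m (saturated): cools by 6.4 × 1.2 = 7.68°C, giving 2.62°C.
From 3800 m to 2400 m (dry descent): warms by 10 × 1.4 = 14°C, giving 16.62°C.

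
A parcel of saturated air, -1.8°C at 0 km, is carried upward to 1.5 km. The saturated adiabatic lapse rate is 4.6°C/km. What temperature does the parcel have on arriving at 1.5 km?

From 0 m to 1500 m (saturated adiabatic): cools by 4.6 × 1.5 = 6.9°C, giving -8.7°C.

-8.7°C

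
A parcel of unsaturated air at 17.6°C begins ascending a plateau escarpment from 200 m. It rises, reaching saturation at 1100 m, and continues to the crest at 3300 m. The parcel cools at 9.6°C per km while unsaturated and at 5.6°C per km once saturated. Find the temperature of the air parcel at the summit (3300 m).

-3.36°C

Dry to 1100 m: -9.6 × 0.9 km = -8.64°C, so T = 8.96°C.
Saturated to 3300 m: -5.6 × 2.2 km = -12.32°C, so T = -3.36°C.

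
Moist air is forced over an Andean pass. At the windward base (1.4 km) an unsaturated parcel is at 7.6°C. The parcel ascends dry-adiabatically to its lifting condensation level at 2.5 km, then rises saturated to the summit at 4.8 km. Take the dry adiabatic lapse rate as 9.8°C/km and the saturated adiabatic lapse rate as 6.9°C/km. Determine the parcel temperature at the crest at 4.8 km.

1400–2500 m, dry: Δz = 1.1 km ⇒ ΔT = -10.78°C; T = -3.18°C
2500–4800 m, saturated: Δz = 2.3 km ⇒ ΔT = -15.87°C; T = -19.05°C

-19.05°C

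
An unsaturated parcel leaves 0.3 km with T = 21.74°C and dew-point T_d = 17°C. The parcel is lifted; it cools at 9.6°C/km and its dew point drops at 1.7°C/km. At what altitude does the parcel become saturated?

T and T_d converge at 9.6 − 1.7 = 7.9°C per km
Height above start = (21.74 − 17) / 7.9 = 0.6 km
LCL altitude = 300 m + 600 m = 900 m

0.9 km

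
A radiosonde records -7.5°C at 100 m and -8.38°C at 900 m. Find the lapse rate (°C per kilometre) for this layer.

Γ = −ΔT/Δz = (-7.5 − (-8.38)) / (900 − 100) m
  = 0.88°C / 0.8 km = 1.1°C/km

1.1°C/km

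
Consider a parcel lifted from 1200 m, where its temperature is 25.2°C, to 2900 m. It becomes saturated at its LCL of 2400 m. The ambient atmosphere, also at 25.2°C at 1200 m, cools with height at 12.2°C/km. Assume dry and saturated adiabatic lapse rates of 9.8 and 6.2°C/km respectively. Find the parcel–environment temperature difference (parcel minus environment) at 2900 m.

Parcel:
  Dry to 2400 m: -9.8 × 1.2 km = -11.76°C, so T = 13.44°C.
  Saturated to 2900 m: -6.2 × 0.5 km = -3.1°C, so T = 10.34°C.
Environment:
  Environment to 2900 m: -12.2 × 1.7 km = -20.74°C, so T = 4.46°C.
T_parcel − T_env = 10.34 − 4.46 = +5.88°C

+5.88°C (parcel warmer than environment)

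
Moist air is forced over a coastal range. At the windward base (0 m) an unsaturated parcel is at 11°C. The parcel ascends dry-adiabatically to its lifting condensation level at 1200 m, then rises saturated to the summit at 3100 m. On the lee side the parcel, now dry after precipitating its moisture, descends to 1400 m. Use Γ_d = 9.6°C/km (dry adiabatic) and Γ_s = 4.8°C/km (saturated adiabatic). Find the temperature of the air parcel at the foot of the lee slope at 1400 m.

6.68°C

0–1200 m, dry: Δz = 1.2 km ⇒ ΔT = -11.52°C; T = -0.52°C
1200–3100 m, saturated: Δz = 1.9 km ⇒ ΔT = -9.12°C; T = -9.64°C
3100–1400 m, dry descent: Δz = 1.7 km ⇒ ΔT = +16.32°C; T = 6.68°C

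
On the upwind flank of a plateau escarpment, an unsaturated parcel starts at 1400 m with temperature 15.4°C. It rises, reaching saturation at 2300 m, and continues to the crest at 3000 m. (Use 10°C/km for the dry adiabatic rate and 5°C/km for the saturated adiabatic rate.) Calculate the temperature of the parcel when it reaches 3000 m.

2.9°C

Dry to 2300 m: -10 × 0.9 km = -9°C, so T = 6.4°C.
Saturated to 3000 m: -5 × 0.7 km = -3.5°C, so T = 2.9°C.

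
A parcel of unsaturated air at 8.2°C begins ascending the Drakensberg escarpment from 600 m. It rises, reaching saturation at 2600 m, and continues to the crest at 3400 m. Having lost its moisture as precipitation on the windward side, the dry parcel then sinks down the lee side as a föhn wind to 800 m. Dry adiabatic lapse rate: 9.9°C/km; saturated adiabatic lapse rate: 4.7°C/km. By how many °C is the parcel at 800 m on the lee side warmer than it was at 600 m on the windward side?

Dry to 2600 m: -9.9 × 2 km = -19.8°C, so T = -11.6°C.
Saturated to 3400 m: -4.7 × 0.8 km = -3.76°C, so T = -15.36°C.
Dry descent to 800 m: +9.9 × 2.6 km = +25.74°C, so T = 10.38°C.
Net change vs windward start: 10.38 − 8.2 = +2.18°C

+2.18°C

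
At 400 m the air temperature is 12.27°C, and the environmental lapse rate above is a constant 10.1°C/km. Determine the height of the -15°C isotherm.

3100 m

Height above start = (12.27 − (-15)) / 10.1 = 2.7 km
Altitude = 400 m + 2700 m = 3100 m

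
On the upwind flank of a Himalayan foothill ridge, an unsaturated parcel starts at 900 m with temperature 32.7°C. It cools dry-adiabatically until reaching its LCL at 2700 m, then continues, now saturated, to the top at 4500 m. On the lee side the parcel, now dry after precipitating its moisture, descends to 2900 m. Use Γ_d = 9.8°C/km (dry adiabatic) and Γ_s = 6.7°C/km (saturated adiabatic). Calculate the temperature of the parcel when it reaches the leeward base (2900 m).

900–2700 m, dry: Δz = 1.8 km ⇒ ΔT = -17.64°C; T = 15.06°C
2700–4500 m, saturated: Δz = 1.8 km ⇒ ΔT = -12.06°C; T = 3°C
4500–2900 m, dry descent: Δz = 1.6 km ⇒ ΔT = +15.68°C; T = 18.68°C

18.68°C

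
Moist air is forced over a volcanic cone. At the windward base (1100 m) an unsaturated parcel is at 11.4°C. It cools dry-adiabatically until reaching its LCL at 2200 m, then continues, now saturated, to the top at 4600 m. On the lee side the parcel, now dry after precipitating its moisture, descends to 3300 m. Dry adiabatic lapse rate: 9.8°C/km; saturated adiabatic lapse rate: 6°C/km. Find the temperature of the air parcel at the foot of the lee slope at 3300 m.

-1.04°C

From 1100 m to 2200 m (dry): cools by 9.8 × 1.1 = 10.78°C, giving 0.62°C.
From 2200 m to 4600 m (saturated): cools by 6 × 2.4 = 14.4°C, giving -13.78°C.
From 4600 m to 3300 m (dry descent): warms by 9.8 × 1.3 = 12.74°C, giving -1.04°C.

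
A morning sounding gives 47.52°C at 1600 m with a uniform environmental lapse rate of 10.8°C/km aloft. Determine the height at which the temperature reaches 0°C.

6000 m

Height above start = (47.52 − 0) / 10.8 = 4.4 km
Altitude = 1600 m + 4400 m = 6000 m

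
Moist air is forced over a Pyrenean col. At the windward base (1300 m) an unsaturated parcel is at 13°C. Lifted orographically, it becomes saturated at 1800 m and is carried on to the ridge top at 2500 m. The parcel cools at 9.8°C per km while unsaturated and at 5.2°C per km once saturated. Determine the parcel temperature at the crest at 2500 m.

1300–1800 m, dry: Δz = 0.5 km ⇒ ΔT = -4.9°C; T = 8.1°C
1800–2500 m, saturated: Δz = 0.7 km ⇒ ΔT = -3.64°C; T = 4.46°C

4.46°C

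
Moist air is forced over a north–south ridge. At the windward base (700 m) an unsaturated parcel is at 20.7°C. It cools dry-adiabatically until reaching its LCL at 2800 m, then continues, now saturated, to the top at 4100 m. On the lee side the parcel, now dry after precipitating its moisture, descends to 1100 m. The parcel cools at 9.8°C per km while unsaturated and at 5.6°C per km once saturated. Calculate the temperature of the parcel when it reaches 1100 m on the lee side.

700–2800 m, dry: Δz = 2.1 km ⇒ ΔT = -20.58°C; T = 0.12°C
2800–4100 m, saturated: Δz = 1.3 km ⇒ ΔT = -7.28°C; T = -7.16°C
4100–1100 m, dry descent: Δz = 3 km ⇒ ΔT = +29.4°C; T = 22.24°C

22.24°C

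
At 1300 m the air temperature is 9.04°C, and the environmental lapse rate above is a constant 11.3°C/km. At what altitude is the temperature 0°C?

Height above start = (9.04 − 0) / 11.3 = 0.8 km
Altitude = 1300 m + 800 m = 2100 m

2100 m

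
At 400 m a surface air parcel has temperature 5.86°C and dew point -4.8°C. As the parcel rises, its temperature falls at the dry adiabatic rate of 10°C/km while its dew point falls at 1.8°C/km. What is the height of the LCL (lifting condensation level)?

T and T_d converge at 10 − 1.8 = 8.2°C per km
Height above start = (5.86 − (-4.8)) / 8.2 = 1.3 km
LCL altitude = 400 m + 1300 m = 1700 m

1700 m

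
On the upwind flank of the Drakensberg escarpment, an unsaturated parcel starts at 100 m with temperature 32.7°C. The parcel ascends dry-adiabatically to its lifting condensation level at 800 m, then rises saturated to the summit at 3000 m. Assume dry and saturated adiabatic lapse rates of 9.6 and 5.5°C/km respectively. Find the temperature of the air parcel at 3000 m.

From 100 m to 800 m (dry): cools by 9.6 × 0.7 = 6.72°C, giving 25.98°C.
From 800 m to 3000 m (saturated): cools by 5.5 × 2.2 = 12.1°C, giving 13.88°C.

13.88°C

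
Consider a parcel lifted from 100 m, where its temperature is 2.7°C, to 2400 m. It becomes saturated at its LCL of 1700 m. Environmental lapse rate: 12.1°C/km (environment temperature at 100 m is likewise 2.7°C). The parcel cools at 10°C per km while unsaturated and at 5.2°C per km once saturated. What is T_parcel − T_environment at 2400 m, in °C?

+8.19°C (parcel warmer than environment)

Parcel:
  From 100 m to 1700 m (dry): cools by 10 × 1.6 = 16°C, giving -13.3°C.
  From 1700 m to 2400 m (saturated): cools by 5.2 × 0.7 = 3.64°C, giving -16.94°C.
Environment:
  From 100 m to 2400 m (environment): cools by 12.1 × 2.3 = 27.83°C, giving -25.13°C.
T_parcel − T_env = -16.94 − (-25.13) = +8.19°C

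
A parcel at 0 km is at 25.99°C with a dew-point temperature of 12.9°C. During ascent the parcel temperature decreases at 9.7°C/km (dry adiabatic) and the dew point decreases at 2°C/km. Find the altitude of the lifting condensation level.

1.7 km

T and T_d converge at 9.7 − 2 = 7.7°C per km
Height above start = (25.99 − 12.9) / 7.7 = 1.7 km
LCL altitude = 0 m + 1700 m = 1700 m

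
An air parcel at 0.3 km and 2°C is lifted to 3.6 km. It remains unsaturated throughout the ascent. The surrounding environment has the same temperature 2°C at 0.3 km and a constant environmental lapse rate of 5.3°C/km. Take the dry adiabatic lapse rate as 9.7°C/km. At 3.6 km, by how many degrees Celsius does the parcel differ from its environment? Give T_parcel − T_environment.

-14.52°C (parcel cooler than environment)

Parcel:
  300–3600 m, dry: Δz = 3.3 km ⇒ ΔT = -32.01°C; T = -30.01°C
Environment:
  300–3600 m, environment: Δz = 3.3 km ⇒ ΔT = -17.49°C; T = -15.49°C
T_parcel − T_env = -30.01 − (-15.49) = -14.52°C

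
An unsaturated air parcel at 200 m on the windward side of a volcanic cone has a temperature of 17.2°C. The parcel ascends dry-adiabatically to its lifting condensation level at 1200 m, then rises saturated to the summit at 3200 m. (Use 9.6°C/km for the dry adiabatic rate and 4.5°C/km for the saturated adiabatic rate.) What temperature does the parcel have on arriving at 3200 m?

200 → 1200 m (dry, 9.6°C/km): ΔT = -9.6 × 1 = -9.6°C → T = 7.6°C
1200 → 3200 m (saturated, 4.5°C/km): ΔT = -4.5 × 2 = -9°C → T = -1.4°C

-1.4°C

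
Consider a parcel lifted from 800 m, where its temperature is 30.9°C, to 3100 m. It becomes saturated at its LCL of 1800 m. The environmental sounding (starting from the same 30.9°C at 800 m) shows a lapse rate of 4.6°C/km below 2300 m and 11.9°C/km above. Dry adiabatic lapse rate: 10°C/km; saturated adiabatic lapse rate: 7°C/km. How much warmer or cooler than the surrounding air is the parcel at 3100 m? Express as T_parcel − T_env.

-2.68°C (parcel cooler than environment)

Parcel:
  Dry to 1800 m: -10 × 1 km = -10°C, so T = 20.9°C.
  Saturated to 3100 m: -7 × 1.3 km = -9.1°C, so T = 11.8°C.
Environment:
  Environment, lower layer to 2300 m: -4.6 × 1.5 km = -6.9°C, so T = 24°C.
  Environment, upper layer to 3100 m: -11.9 × 0.8 km = -9.52°C, so T = 14.48°C.
T_parcel − T_env = 11.8 − 14.48 = -2.68°C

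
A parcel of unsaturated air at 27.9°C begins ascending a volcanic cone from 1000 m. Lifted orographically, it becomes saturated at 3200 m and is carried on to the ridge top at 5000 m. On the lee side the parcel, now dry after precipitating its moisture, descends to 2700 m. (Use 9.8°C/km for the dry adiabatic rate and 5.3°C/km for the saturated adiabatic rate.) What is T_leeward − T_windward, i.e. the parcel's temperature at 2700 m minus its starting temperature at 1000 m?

-8.56°C

1000 → 3200 m (dry, 9.8°C/km): ΔT = -9.8 × 2.2 = -21.56°C → T = 6.34°C
3200 → 5000 m (saturated, 5.3°C/km): ΔT = -5.3 × 1.8 = -9.54°C → T = -3.2°C
5000 → 2700 m (dry descent, 9.8°C/km): ΔT = +9.8 × 2.3 = +22.54°C → T = 19.34°C
Net change vs windward start: 19.34 − 27.9 = -8.56°C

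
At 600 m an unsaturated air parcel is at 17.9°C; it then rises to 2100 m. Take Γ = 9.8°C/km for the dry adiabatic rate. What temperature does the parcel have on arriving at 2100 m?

3.2°C

600 → 2100 m (dry adiabatic, 9.8°C/km): ΔT = -9.8 × 1.5 = -14.7°C → T = 3.2°C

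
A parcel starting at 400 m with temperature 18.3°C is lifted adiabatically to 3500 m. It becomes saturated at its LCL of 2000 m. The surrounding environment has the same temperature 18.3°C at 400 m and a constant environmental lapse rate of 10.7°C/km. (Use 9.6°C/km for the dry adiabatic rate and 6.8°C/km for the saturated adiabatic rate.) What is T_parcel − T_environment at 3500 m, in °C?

Parcel:
  400 → 2000 m (dry, 9.6°C/km): ΔT = -9.6 × 1.6 = -15.36°C → T = 2.94°C
  2000 → 3500 m (saturated, 6.8°C/km): ΔT = -6.8 × 1.5 = -10.2°C → T = -7.26°C
Environment:
  400 → 3500 m (environment, 10.7°C/km): ΔT = -10.7 × 3.1 = -33.17°C → T = -14.87°C
T_parcel − T_env = -7.26 − (-14.87) = +7.61°C

+7.61°C (parcel warmer than environment)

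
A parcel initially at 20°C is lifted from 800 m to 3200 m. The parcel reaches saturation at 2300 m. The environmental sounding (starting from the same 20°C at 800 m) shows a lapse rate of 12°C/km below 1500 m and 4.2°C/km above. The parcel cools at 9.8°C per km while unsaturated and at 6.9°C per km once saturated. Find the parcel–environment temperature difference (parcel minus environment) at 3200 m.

-5.37°C (parcel cooler than environment)

Parcel:
  800 → 2300 m (dry, 9.8°C/km): ΔT = -9.8 × 1.5 = -14.7°C → T = 5.3°C
  2300 → 3200 m (saturated, 6.9°C/km): ΔT = -6.9 × 0.9 = -6.21°C → T = -0.91°C
Environment:
  800 → 1500 m (environment, lower layer, 12°C/km): ΔT = -12 × 0.7 = -8.4°C → T = 11.6°C
  1500 → 3200 m (environment, upper layer, 4.2°C/km): ΔT = -4.2 × 1.7 = -7.14°C → T = 4.46°C
T_parcel − T_env = -0.91 − 4.46 = -5.37°C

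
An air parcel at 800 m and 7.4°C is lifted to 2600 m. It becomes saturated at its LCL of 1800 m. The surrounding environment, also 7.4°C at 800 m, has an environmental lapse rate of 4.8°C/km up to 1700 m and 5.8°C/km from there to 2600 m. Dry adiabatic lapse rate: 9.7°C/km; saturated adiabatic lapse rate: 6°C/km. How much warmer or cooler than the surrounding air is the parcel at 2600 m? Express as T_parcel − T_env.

-4.96°C (parcel cooler than environment)

Parcel:
  From 800 m to 1800 m (dry): cools by 9.7 × 1 = 9.7°C, giving -2.3°C.
  From 1800 m to 2600 m (saturated): cools by 6 × 0.8 = 4.8°C, giving -7.1°C.
Environment:
  From 800 m to 1700 m (environment, lower layer): cools by 4.8 × 0.9 = 4.32°C, giving 3.08°C.
  From 1700 m to 2600 m (environment, upper layer): cools by 5.8 × 0.9 = 5.22°C, giving -2.14°C.
T_parcel − T_env = -7.1 − (-2.14) = -4.96°C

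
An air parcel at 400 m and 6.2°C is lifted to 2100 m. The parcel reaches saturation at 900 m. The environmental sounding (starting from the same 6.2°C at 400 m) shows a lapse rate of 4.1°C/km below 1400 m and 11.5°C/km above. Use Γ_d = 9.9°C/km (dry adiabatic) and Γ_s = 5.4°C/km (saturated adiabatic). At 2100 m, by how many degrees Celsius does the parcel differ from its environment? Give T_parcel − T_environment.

+0.72°C (parcel warmer than environment)

Parcel:
  Dry to 900 m: -9.9 × 0.5 km = -4.95°C, so T = 1.25°C.
  Saturated to 2100 m: -5.4 × 1.2 km = -6.48°C, so T = -5.23°C.
Environment:
  Environment, lower layer to 1400 m: -4.1 × 1 km = -4.1°C, so T = 2.1°C.
  Environment, upper layer to 2100 m: -11.5 × 0.7 km = -8.05°C, so T = -5.95°C.
T_parcel − T_env = -5.23 − (-5.95) = +0.72°C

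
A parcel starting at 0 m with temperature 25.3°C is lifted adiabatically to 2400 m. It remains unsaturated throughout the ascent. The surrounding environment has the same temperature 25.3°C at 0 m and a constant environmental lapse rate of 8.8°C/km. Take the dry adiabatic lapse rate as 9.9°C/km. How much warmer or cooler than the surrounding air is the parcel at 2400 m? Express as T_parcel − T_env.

-2.64°C (parcel cooler than environment)

Parcel:
  0 → 2400 m (dry, 9.9°C/km): ΔT = -9.9 × 2.4 = -23.76°C → T = 1.54°C
Environment:
  0 → 2400 m (environment, 8.8°C/km): ΔT = -8.8 × 2.4 = -21.12°C → T = 4.18°C
T_parcel − T_env = 1.54 − 4.18 = -2.64°C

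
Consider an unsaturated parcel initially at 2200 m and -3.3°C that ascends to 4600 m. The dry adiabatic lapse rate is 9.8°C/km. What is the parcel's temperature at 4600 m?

-26.82°C

2200 → 4600 m (dry adiabatic, 9.8°C/km): ΔT = -9.8 × 2.4 = -23.52°C → T = -26.82°C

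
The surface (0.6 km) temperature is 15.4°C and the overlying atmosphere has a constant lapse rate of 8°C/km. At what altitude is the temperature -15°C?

Height above start = (15.4 − (-15)) / 8 = 3.8 km
Altitude = 600 m + 3800 m = 4400 m

4.4 km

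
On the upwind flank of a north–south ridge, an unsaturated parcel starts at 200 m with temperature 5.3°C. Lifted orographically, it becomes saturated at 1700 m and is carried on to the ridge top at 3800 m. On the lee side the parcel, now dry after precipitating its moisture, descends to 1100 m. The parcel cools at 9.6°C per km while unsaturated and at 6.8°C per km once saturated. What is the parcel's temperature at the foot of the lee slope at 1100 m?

Dry to 1700 m: -9.6 × 1.5 km = -14.4°C, so T = -9.1°C.
Saturated to 3800 m: -6.8 × 2.1 km = -14.28°C, so T = -23.38°C.
Dry descent to 1100 m: +9.6 × 2.7 km = +25.92°C, so T = 2.54°C.

2.54°C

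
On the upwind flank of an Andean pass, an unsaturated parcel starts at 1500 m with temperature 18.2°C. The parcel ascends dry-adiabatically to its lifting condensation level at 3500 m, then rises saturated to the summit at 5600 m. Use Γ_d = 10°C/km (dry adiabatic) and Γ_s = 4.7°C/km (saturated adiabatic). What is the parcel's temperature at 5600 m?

From 1500 m to 3500 m (dry): cools by 10 × 2 = 20°C, giving -1.8°C.
From 3500 m to 5600 m (saturated): cools by 4.7 × 2.1 = 9.87°C, giving -11.67°C.

-11.67°C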